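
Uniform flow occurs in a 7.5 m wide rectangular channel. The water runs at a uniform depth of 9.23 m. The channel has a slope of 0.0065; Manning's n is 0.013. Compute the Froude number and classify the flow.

supercritical

Flow area A = b·y = 7.5 × 9.23 = 69.23 m². Wetted perimeter P = b + 2y = 7.5 + 2×9.23 = 25.96 m.
Hydraulic radius R = A/P = 69.23/25.96 = 2.667 m.
V = (1/n) R^(2/3) √S = (1/0.013) × 2.667^(2/3) × √0.0065 = 11.93 m/s. Hydraulic depth D_h = A/T = 69.23/7.5 = 9.23 m.
Froude number Fr = V/√(g·D_h) = 11.93/√(9.81×9.23) = 1.25, which is greater than 1, so the flow is supercritical.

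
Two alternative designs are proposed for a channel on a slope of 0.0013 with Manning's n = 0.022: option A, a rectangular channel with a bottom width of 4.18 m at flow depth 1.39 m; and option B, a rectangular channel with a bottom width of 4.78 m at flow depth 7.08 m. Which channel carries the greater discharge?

channel B

Channel A: Flow area A = b·y = 4.18 × 1.39 = 5.81 m². Wetted perimeter P = b + 2y = 4.18 + 2×1.39 = 6.96 m. Hydraulic radius R = A/P = 5.81/6.96 = 0.8348 m. Q_A = (1/0.022)·5.81·0.8348^(2/3)·√0.0013 = 8.442 m³/s.
Channel B: Flow area A = b·y = 4.78 × 7.08 = 33.84 m². Wetted perimeter P = b + 2y = 4.78 + 2×7.08 = 18.94 m. Hydraulic radius R = A/P = 33.84/18.94 = 1.787 m. Q_B = (1/0.022)·33.84·1.787^(2/3)·√0.0013 = 81.67 m³/s.
Q_A = 8.442 m³/s vs Q_B = 81.67 m³/s, so channel B carries more.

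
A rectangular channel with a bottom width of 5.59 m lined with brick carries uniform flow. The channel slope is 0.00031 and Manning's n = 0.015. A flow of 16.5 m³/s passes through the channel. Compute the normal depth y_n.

Manning's equation rearranged: A R^(2/3) = nQ / (1·√S) = 0.015 × 16.5 / (√0.00031) = 14.06.
Trying y = 2.62 m: A R^(2/3) = 17.91 — over.
Trying y = 1.86 m: A R^(2/3) = 11.19 — short.
Trying y = 2.19 m: A R^(2/3) = 14.04 — ≈ 14.06.

y_n = 2.19 m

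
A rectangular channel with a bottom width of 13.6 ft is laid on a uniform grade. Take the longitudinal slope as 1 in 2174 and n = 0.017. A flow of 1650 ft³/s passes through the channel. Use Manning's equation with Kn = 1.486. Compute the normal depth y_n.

Manning's equation rearranged: A R^(2/3) = nQ / (1.486·√S) = 0.017 × 1650 / (1.486 × √0.00046) = 880.1.
At y = 24.6 ft: A R^(2/3) = 1021 — over.
At y = 18.3 ft: A R^(2/3) = 723.6 — short.
At y = 21.6 ft: A R^(2/3) = 878.5 — matches.

y_n = 21.6 ft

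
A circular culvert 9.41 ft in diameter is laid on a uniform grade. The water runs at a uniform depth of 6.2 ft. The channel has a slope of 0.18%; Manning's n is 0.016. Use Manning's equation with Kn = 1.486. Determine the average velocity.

For a circular section of diameter D = 9.41 ft at depth y = 6.2 ft, the central angle is θ = 2 arccos(1 − 2y/D) = 3.788 rad. Then A = (D²/8)(θ − sin θ) = 48.6 ft² and P = Dθ/2 = 17.82 ft.
Hydraulic radius R = A/P = 48.6/17.82 = 2.727 ft.
From Manning's equation, V = (1.486/n) R^(2/3) S^(1/2) = (1.486/0.016) × 2.727^(2/3) × 0.0018^(1/2) = 7.69 ft/s.

V = 7.69 ft/s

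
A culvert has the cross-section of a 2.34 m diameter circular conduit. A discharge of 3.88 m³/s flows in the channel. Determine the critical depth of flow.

At critical depth, Q² T / (g A³) = 1, i.e. A³/T = Q²/g = 3.88²/9.81 = 1.535.
At y = 0.69 m: A³/T = 0.5572 — too small.
At y = 1.12 m: A³/T = 3.596 — too large.
At y = 0.897 m: A³/T = 1.535 — ≈ 1.535.

y_c = 0.897 m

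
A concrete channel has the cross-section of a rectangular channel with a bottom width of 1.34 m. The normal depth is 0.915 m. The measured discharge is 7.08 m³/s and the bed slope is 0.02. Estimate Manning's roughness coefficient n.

Flow area A = b·y = 1.34 × 0.915 = 1.226 m². Wetted perimeter P = b + 2y = 1.34 + 2×0.915 = 3.17 m.
Hydraulic radius R = A/P = 1.226/3.17 = 0.3868 m.
Rearranging Manning's equation: n = (1/Q) A R^(2/3) S^(1/2) = (1/7.08) × 1.226 × 0.3868^(2/3) × √0.02 = 0.013.

n = 0.013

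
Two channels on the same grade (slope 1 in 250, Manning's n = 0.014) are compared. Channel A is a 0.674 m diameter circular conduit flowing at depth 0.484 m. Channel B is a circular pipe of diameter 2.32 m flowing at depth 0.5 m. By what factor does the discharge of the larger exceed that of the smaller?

Channel A: For a circular section of diameter D = 0.674 m at depth y = 0.484 m, the central angle is θ = 2 arccos(1 − 2y/D) = 4.044 rad. Then A = (D²/8)(θ − sin θ) = 0.2742 m² and P = Dθ/2 = 1.363 m. Hydraulic radius R = A/P = 0.2742/1.363 = 0.2012 m. Q_A = (1/0.014)·0.2742·0.2012^(2/3)·√0.004 = 0.4254 m³/s.
Channel B: For a circular section of diameter D = 2.32 m at depth y = 0.5 m, the central angle is θ = 2 arccos(1 − 2y/D) = 1.931 rad. Then A = (D²/8)(θ − sin θ) = 0.6696 m² and P = Dθ/2 = 2.24 m. Hydraulic radius R = A/P = 0.6696/2.24 = 0.2989 m. Q_B = (1/0.014)·0.6696·0.2989^(2/3)·√0.004 = 1.352 m³/s.
The larger discharge is 1.352 m³/s and the smaller is 0.4254 m³/s; the ratio is 3.18.

3.18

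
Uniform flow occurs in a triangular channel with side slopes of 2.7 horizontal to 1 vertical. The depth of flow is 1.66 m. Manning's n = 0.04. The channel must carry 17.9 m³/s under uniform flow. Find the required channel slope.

S = 0.0129

For a triangular section with side slope z = 2.7: A = zy² = 2.7×1.66² = 7.44 m²; P = 2y√(1+z²) = 2×1.66×2.879 = 9.559 m.
Hydraulic radius R = A/P = 7.44/9.559 = 0.7783 m.
From Manning's equation, S = [nQ / (1 A R^(2/3))]² = [0.04 × 17.9 / (1 × 7.44 × 0.7783^(2/3))]² = 0.0129.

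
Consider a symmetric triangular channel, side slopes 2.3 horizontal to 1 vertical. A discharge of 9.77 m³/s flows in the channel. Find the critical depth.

y_c = 1.3 m

At critical depth, Q² T / (g A³) = 1, i.e. A³/T = Q²/g = 9.77²/9.81 = 9.73.
Trying y = 1.45 m: A³/T = 16.95 — high.
Trying y = 1.06 m: A³/T = 3.54 — low.
Trying y = 1.3 m: A³/T = 9.821 — close enough.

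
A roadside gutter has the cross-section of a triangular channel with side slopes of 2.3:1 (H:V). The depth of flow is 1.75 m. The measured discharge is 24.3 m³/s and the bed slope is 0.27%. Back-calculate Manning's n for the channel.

For a triangular section with side slope z = 2.3: A = zy² = 2.3×1.75² = 7.044 m²; P = 2y√(1+z²) = 2×1.75×2.508 = 8.778 m.
Hydraulic radius R = A/P = 7.044/8.778 = 0.8024 m.
Rearranging Manning's equation: n = (1/Q) A R^(2/3) S^(1/2) = (1/24.3) × 7.044 × 0.8024^(2/3) × √0.0027 = 0.013.

n = 0.013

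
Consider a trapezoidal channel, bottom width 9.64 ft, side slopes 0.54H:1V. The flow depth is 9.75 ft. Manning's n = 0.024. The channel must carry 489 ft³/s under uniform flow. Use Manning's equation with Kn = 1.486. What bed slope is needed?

With bottom width b = 9.64 ft and side slope z = 0.54: A = (b + zy)y = (9.64 + 0.54×9.75)×9.75 = 145.3 ft²; P = b + 2y√(1+z²) = 9.64 + 2×9.75×1.136 = 31.8 ft.
Hydraulic radius R = A/P = 145.3/31.8 = 4.57 ft.
From Manning's equation, S = [nQ / (1.486 A R^(2/3))]² = [0.024 × 489 / (1.486 × 145.3 × 4.57^(2/3))]² = 0.000389.

S = 0.000389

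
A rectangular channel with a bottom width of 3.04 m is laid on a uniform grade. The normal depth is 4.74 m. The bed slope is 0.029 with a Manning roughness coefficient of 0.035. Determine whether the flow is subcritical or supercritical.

Flow area A = b·y = 3.04 × 4.74 = 14.41 m². Wetted perimeter P = b + 2y = 3.04 + 2×4.74 = 12.52 m.
Hydraulic radius R = A/P = 14.41/12.52 = 1.151 m.
V = (1/n) R^(2/3) √S = (1/0.035) × 1.151^(2/3) × √0.029 = 5.344 m/s. Hydraulic depth D_h = A/T = 14.41/3.04 = 4.74 m.
Froude number Fr = V/√(g·D_h) = 5.344/√(9.81×4.74) = 0.784, which is less than 1, so the flow is subcritical.

subcritical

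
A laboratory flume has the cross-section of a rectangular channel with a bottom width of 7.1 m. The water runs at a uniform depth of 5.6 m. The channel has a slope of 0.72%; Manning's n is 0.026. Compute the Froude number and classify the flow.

Flow area A = b·y = 7.1 × 5.6 = 39.76 m². Wetted perimeter P = b + 2y = 7.1 + 2×5.6 = 18.3 m.
Hydraulic radius R = A/P = 39.76/18.3 = 2.173 m.
V = (1/n) R^(2/3) √S = (1/0.026) × 2.173^(2/3) × √0.0072 = 5.475 m/s. Hydraulic depth D_h = A/T = 39.76/7.1 = 5.6 m.
Froude number Fr = V/√(g·D_h) = 5.475/√(9.81×5.6) = 0.739, which is less than 1, so the flow is subcritical.

subcritical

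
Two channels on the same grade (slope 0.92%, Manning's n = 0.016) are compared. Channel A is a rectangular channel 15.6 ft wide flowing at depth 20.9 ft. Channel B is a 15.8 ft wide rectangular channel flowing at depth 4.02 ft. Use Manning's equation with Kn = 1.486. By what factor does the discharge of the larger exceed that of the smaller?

8.5

Channel A: Flow area A = b·y = 15.6 × 20.9 = 326 ft². Wetted perimeter P = b + 2y = 15.6 + 2×20.9 = 57.4 ft. Hydraulic radius R = A/P = 326/57.4 = 5.68 ft. Q_A = (1.486/0.016)·326·5.68^(2/3)·√0.0092 = 9246 ft³/s.
Channel B: Flow area A = b·y = 15.8 × 4.02 = 63.52 ft². Wetted perimeter P = b + 2y = 15.8 + 2×4.02 = 23.84 ft. Hydraulic radius R = A/P = 63.52/23.84 = 2.664 ft. Q_B = (1.486/0.016)·63.52·2.664^(2/3)·√0.0092 = 1087 ft³/s.
The larger discharge is 9246 ft³/s and the smaller is 1087 ft³/s; the ratio is 8.5.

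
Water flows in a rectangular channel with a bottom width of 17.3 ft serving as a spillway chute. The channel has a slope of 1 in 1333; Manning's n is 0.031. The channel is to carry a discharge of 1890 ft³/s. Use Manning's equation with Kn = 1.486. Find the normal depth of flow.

Manning's equation rearranged: A R^(2/3) = nQ / (1.486·√S) = 0.031 × 1890 / (1.486 × √0.0007502) = 1440.
Try y = 18.4 ft: A R^(2/3) = 1037 — low.
Try y = 27 ft: A R^(2/3) = 1635 — high.
Try y = 24.2 ft: A R^(2/3) = 1439 — ≈ 1440.

y_n = 24.2 ft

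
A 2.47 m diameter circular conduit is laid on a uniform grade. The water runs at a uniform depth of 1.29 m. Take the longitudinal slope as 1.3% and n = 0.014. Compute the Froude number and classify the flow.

For a circular section of diameter D = 2.47 m at depth y = 1.29 m, the central angle is θ = 2 arccos(1 − 2y/D) = 3.231 rad. Then A = (D²/8)(θ − sin θ) = 2.532 m² and P = Dθ/2 = 3.99 m.
Hydraulic radius R = A/P = 2.532/3.99 = 0.6345 m.
V = (1/n) R^(2/3) √S = (1/0.014) × 0.6345^(2/3) × √0.013 = 6.014 m/s. Hydraulic depth D_h = A/T = 2.532/2.468 = 1.026 m.
Froude number Fr = V/√(g·D_h) = 6.014/√(9.81×1.026) = 1.9, which is greater than 1, so the flow is supercritical.

supercritical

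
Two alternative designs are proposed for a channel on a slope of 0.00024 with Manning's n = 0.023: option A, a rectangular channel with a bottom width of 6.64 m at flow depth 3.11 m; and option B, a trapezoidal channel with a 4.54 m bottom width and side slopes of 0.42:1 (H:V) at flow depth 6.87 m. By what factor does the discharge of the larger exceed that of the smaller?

3.43

Channel A: Flow area A = b·y = 6.64 × 3.11 = 20.65 m². Wetted perimeter P = b + 2y = 6.64 + 2×3.11 = 12.86 m. Hydraulic radius R = A/P = 20.65/12.86 = 1.606 m. Q_A = (1/0.023)·20.65·1.606^(2/3)·√0.00024 = 19.07 m³/s.
Channel B: With bottom width b = 4.54 m and side slope z = 0.42: A = (b + zy)y = (4.54 + 0.42×6.87)×6.87 = 51.01 m²; P = b + 2y√(1+z²) = 4.54 + 2×6.87×1.085 = 19.44 m. Hydraulic radius R = A/P = 51.01/19.44 = 2.624 m. Q_B = (1/0.023)·51.01·2.624^(2/3)·√0.00024 = 65.36 m³/s.
The larger discharge is 65.36 m³/s and the smaller is 19.07 m³/s; the ratio is 3.43.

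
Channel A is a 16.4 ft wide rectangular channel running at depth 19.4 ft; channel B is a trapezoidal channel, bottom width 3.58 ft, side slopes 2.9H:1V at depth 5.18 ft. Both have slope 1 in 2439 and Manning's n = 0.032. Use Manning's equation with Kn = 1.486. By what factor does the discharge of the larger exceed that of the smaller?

Channel A: Flow area A = b·y = 16.4 × 19.4 = 318.2 ft². Wetted perimeter P = b + 2y = 16.4 + 2×19.4 = 55.2 ft. Hydraulic radius R = A/P = 318.2/55.2 = 5.764 ft. Q_A = (1.486/0.032)·318.2·5.764^(2/3)·√0.00041 = 961.7 ft³/s.
Channel B: With bottom width b = 3.58 ft and side slope z = 2.9: A = (b + zy)y = (3.58 + 2.9×5.18)×5.18 = 96.36 ft²; P = b + 2y√(1+z²) = 3.58 + 2×5.18×3.068 = 35.36 ft. Hydraulic radius R = A/P = 96.36/35.36 = 2.725 ft. Q_B = (1.486/0.032)·96.36·2.725^(2/3)·√0.00041 = 176.8 ft³/s.
The larger discharge is 961.7 ft³/s and the smaller is 176.8 ft³/s; the ratio is 5.44.

5.44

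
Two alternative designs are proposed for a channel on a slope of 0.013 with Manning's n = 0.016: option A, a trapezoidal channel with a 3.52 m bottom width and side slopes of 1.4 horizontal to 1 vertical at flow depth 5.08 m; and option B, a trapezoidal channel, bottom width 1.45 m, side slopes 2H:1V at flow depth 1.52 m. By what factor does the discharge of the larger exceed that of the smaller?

16.9

Channel A: With bottom width b = 3.52 m and side slope z = 1.4: A = (b + zy)y = (3.52 + 1.4×5.08)×5.08 = 54.01 m²; P = b + 2y√(1+z²) = 3.52 + 2×5.08×1.72 = 21 m. Hydraulic radius R = A/P = 54.01/21 = 2.572 m. Q_A = (1/0.016)·54.01·2.572^(2/3)·√0.013 = 722.5 m³/s.
Channel B: With bottom width b = 1.45 m and side slope z = 2: A = (b + zy)y = (1.45 + 2×1.52)×1.52 = 6.825 m²; P = b + 2y√(1+z²) = 1.45 + 2×1.52×2.236 = 8.248 m. Hydraulic radius R = A/P = 6.825/8.248 = 0.8275 m. Q_B = (1/0.016)·6.825·0.8275^(2/3)·√0.013 = 42.87 m³/s.
The larger discharge is 722.5 m³/s and the smaller is 42.87 m³/s; the ratio is 16.9.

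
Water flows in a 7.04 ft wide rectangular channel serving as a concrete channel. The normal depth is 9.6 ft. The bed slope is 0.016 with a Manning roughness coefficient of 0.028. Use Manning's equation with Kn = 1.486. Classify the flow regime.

Flow area A = b·y = 7.04 × 9.6 = 67.58 ft². Wetted perimeter P = b + 2y = 7.04 + 2×9.6 = 26.24 ft.
Hydraulic radius R = A/P = 67.58/26.24 = 2.576 ft.
V = (1.486/n) R^(2/3) √S = (1.486/0.028) × 2.576^(2/3) × √0.016 = 12.61 ft/s. Hydraulic depth D_h = A/T = 67.58/7.04 = 9.6 ft.
Froude number Fr = V/√(g·D_h) = 12.61/√(32.2×9.6) = 0.717, which is less than 1, so the flow is subcritical.

subcritical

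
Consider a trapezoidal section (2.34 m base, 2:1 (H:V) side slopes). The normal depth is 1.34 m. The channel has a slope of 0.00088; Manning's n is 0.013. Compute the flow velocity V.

V = 1.98 m/s

With bottom width b = 2.34 m and side slope z = 2: A = (b + zy)y = (2.34 + 2×1.34)×1.34 = 6.727 m²; P = b + 2y√(1+z²) = 2.34 + 2×1.34×2.236 = 8.333 m.
Hydraulic radius R = A/P = 6.727/8.333 = 0.8073 m.
From Manning's equation, V = (1/n) R^(2/3) S^(1/2) = (1/0.013) × 0.8073^(2/3) × 0.00088^(1/2) = 1.98 m/s.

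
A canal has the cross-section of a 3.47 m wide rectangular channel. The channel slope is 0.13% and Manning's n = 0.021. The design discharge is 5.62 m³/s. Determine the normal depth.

y_n = 1.19 m

Manning's equation rearranged: A R^(2/3) = nQ / (1·√S) = 0.021 × 5.62 / (√0.0013) = 3.273.
At y = 0.986 m: A R^(2/3) = 2.511 — too small.
At y = 1.19 m: A R^(2/3) = 3.274 — close enough.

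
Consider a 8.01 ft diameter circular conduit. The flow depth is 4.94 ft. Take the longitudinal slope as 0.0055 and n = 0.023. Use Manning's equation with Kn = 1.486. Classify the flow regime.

For a circular section of diameter D = 8.01 ft at depth y = 4.94 ft, the central angle is θ = 2 arccos(1 − 2y/D) = 3.613 rad. Then A = (D²/8)(θ − sin θ) = 32.62 ft² and P = Dθ/2 = 14.47 ft.
Hydraulic radius R = A/P = 32.62/14.47 = 2.254 ft.
V = (1.486/n) R^(2/3) √S = (1.486/0.023) × 2.254^(2/3) × √0.0055 = 8.237 ft/s. Hydraulic depth D_h = A/T = 32.62/7.789 = 4.188 ft.
Froude number Fr = V/√(g·D_h) = 8.237/√(32.2×4.188) = 0.709, which is less than 1, so the flow is subcritical.

subcritical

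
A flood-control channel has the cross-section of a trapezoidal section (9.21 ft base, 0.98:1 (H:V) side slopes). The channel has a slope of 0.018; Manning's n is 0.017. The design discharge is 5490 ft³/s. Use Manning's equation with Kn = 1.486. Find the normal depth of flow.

Manning's equation rearranged: A R^(2/3) = nQ / (1.486·√S) = 0.017 × 5490 / (1.486 × √0.018) = 468.1.
Try y = 11.4 ft: A R^(2/3) = 737 — too large.
Try y = 8.2 ft: A R^(2/3) = 379.5 — too small.
Try y = 9.12 ft: A R^(2/3) = 468.5 — close enough.

y_n = 9.12 ft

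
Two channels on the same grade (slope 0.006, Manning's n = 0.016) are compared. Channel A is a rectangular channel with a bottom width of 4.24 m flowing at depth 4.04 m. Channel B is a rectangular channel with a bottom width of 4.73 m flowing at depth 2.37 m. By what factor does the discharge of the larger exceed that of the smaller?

Channel A: Flow area A = b·y = 4.24 × 4.04 = 17.13 m². Wetted perimeter P = b + 2y = 4.24 + 2×4.04 = 12.32 m. Hydraulic radius R = A/P = 17.13/12.32 = 1.39 m. Q_A = (1/0.016)·17.13·1.39^(2/3)·√0.006 = 103.3 m³/s.
Channel B: Flow area A = b·y = 4.73 × 2.37 = 11.21 m². Wetted perimeter P = b + 2y = 4.73 + 2×2.37 = 9.47 m. Hydraulic radius R = A/P = 11.21/9.47 = 1.184 m. Q_B = (1/0.016)·11.21·1.184^(2/3)·√0.006 = 60.73 m³/s.
The larger discharge is 103.3 m³/s and the smaller is 60.73 m³/s; the ratio is 1.7.

1.7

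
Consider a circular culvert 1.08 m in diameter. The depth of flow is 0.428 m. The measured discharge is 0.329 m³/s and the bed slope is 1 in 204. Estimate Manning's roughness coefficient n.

n = 0.027

For a circular section of diameter D = 1.08 m at depth y = 0.428 m, the central angle is θ = 2 arccos(1 − 2y/D) = 2.724 rad. Then A = (D²/8)(θ − sin θ) = 0.338 m² and P = Dθ/2 = 1.471 m.
Hydraulic radius R = A/P = 0.338/1.471 = 0.2298 m.
Rearranging Manning's equation: n = (1/Q) A R^(2/3) S^(1/2) = (1/0.329) × 0.338 × 0.2298^(2/3) × √0.004902 = 0.027.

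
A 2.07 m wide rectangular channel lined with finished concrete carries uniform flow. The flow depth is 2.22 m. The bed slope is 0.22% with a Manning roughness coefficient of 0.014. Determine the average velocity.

V = 2.66 m/s

Flow area A = b·y = 2.07 × 2.22 = 4.595 m². Wetted perimeter P = b + 2y = 2.07 + 2×2.22 = 6.51 m.
Hydraulic radius R = A/P = 4.595/6.51 = 0.7059 m.
From Manning's equation, V = (1/n) R^(2/3) S^(1/2) = (1/0.014) × 0.7059^(2/3) × 0.0022^(1/2) = 2.66 m/s.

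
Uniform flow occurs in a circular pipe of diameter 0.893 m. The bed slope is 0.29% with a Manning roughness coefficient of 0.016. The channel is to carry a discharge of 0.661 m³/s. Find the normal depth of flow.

Manning's equation rearranged: A R^(2/3) = nQ / (1·√S) = 0.016 × 0.661 / (√0.0029) = 0.1964.
Trying y = 0.538 m: A R^(2/3) = 0.1558 — low.
Trying y = 0.634 m: A R^(2/3) = 0.1965 — ≈ 0.1964.

y_n = 0.634 m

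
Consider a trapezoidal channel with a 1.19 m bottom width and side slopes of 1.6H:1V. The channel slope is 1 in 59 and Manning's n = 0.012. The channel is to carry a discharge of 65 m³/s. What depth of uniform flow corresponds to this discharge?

Manning's equation rearranged: A R^(2/3) = nQ / (1·√S) = 0.012 × 65 / (√0.01695) = 5.991.
Trying y = 1.27 m: A R^(2/3) = 3.177 — too small.
Trying y = 1.69 m: A R^(2/3) = 5.996 — ≈ 5.991.

y_n = 1.69 m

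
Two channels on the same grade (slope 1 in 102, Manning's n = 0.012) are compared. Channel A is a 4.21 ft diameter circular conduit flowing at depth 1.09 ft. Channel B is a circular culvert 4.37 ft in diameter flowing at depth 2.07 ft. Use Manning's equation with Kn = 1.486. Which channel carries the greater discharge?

Channel A: For a circular section of diameter D = 4.21 ft at depth y = 1.09 ft, the central angle is θ = 2 arccos(1 − 2y/D) = 2.135 rad. Then A = (D²/8)(θ − sin θ) = 2.859 ft² and P = Dθ/2 = 4.495 ft. Hydraulic radius R = A/P = 2.859/4.495 = 0.6361 ft. Q_A = (1.486/0.012)·2.859·0.6361^(2/3)·√0.009804 = 25.93 ft³/s.
Channel B: For a circular section of diameter D = 4.37 ft at depth y = 2.07 ft, the central angle is θ = 2 arccos(1 − 2y/D) = 3.036 rad. Then A = (D²/8)(θ − sin θ) = 6.997 ft² and P = Dθ/2 = 6.634 ft. Hydraulic radius R = A/P = 6.997/6.634 = 1.055 ft. Q_B = (1.486/0.012)·6.997·1.055^(2/3)·√0.009804 = 88.89 ft³/s.
Q_A = 25.93 ft³/s vs Q_B = 88.89 ft³/s, so channel B carries more.

channel B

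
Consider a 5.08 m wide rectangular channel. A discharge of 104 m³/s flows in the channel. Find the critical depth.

For a rectangular channel, critical depth y_c = (q²/g)^(1/3) where q = Q/b = 104/5.08 = 20.47 m²/s.
So y_c = (20.47²/9.81)^(1/3) = 3.5 m.

y_c = 3.5 m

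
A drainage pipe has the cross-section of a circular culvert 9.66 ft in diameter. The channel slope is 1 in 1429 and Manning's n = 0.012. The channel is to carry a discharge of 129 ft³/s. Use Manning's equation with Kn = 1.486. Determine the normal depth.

Manning's equation rearranged: A R^(2/3) = nQ / (1.486·√S) = 0.012 × 129 / (1.486 × √0.0006998) = 39.38.
Try y = 3.04 ft: A R^(2/3) = 28.33 — short.
Try y = 4.27 ft: A R^(2/3) = 53.24 — over.
Try y = 3.62 ft: A R^(2/3) = 39.42 — matches.

y_n = 3.62 ft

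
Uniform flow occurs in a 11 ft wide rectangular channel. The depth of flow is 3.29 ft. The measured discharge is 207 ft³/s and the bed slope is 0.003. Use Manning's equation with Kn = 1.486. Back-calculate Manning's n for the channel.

Flow area A = b·y = 11 × 3.29 = 36.19 ft². Wetted perimeter P = b + 2y = 11 + 2×3.29 = 17.58 ft.
Hydraulic radius R = A/P = 36.19/17.58 = 2.059 ft.
Rearranging Manning's equation: n = (1.486/Q) A R^(2/3) S^(1/2) = (1.486/207) × 36.19 × 2.059^(2/3) × √0.003 = 0.023.

n = 0.023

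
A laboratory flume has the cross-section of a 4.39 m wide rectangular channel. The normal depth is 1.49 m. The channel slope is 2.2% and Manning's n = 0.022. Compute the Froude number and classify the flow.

Flow area A = b·y = 4.39 × 1.49 = 6.541 m². Wetted perimeter P = b + 2y = 4.39 + 2×1.49 = 7.37 m.
Hydraulic radius R = A/P = 6.541/7.37 = 0.8875 m.
V = (1/n) R^(2/3) √S = (1/0.022) × 0.8875^(2/3) × √0.022 = 6.227 m/s. Hydraulic depth D_h = A/T = 6.541/4.39 = 1.49 m.
Froude number Fr = V/√(g·D_h) = 6.227/√(9.81×1.49) = 1.63, which is greater than 1, so the flow is supercritical.

supercritical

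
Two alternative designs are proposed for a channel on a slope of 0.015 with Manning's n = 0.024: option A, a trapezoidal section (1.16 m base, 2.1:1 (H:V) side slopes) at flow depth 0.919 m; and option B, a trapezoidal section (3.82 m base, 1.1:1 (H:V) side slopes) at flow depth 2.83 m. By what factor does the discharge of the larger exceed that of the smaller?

14.6

Channel A: With bottom width b = 1.16 m and side slope z = 2.1: A = (b + zy)y = (1.16 + 2.1×0.919)×0.919 = 2.84 m²; P = b + 2y√(1+z²) = 1.16 + 2×0.919×2.326 = 5.435 m. Hydraulic radius R = A/P = 2.84/5.435 = 0.5225 m. Q_A = (1/0.024)·2.84·0.5225^(2/3)·√0.015 = 9.4 m³/s.
Channel B: With bottom width b = 3.82 m and side slope z = 1.1: A = (b + zy)y = (3.82 + 1.1×2.83)×2.83 = 19.62 m²; P = b + 2y√(1+z²) = 3.82 + 2×2.83×1.487 = 12.23 m. Hydraulic radius R = A/P = 19.62/12.23 = 1.604 m. Q_B = (1/0.024)·19.62·1.604^(2/3)·√0.015 = 137.2 m³/s.
The larger discharge is 137.2 m³/s and the smaller is 9.4 m³/s; the ratio is 14.6.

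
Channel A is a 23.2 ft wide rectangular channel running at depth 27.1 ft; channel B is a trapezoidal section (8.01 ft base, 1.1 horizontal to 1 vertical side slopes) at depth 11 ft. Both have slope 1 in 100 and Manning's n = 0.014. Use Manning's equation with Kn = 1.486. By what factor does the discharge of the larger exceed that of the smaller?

Channel A: Flow area A = b·y = 23.2 × 27.1 = 628.7 ft². Wetted perimeter P = b + 2y = 23.2 + 2×27.1 = 77.4 ft. Hydraulic radius R = A/P = 628.7/77.4 = 8.123 ft. Q_A = (1.486/0.014)·628.7·8.123^(2/3)·√0.01 = 26970 ft³/s.
Channel B: With bottom width b = 8.01 ft and side slope z = 1.1: A = (b + zy)y = (8.01 + 1.1×11)×11 = 221.2 ft²; P = b + 2y√(1+z²) = 8.01 + 2×11×1.487 = 40.72 ft. Hydraulic radius R = A/P = 221.2/40.72 = 5.433 ft. Q_B = (1.486/0.014)·221.2·5.433^(2/3)·√0.01 = 7256 ft³/s.
The larger discharge is 26970 ft³/s and the smaller is 7256 ft³/s; the ratio is 3.72.

3.72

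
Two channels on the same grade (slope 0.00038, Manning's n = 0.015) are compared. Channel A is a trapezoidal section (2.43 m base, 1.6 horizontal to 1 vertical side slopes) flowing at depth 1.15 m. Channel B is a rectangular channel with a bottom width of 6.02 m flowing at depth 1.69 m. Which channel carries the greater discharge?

Channel A: With bottom width b = 2.43 m and side slope z = 1.6: A = (b + zy)y = (2.43 + 1.6×1.15)×1.15 = 4.91 m²; P = b + 2y√(1+z²) = 2.43 + 2×1.15×1.887 = 6.77 m. Hydraulic radius R = A/P = 4.91/6.77 = 0.7254 m. Q_A = (1/0.015)·4.91·0.7254^(2/3)·√0.00038 = 5.152 m³/s.
Channel B: Flow area A = b·y = 6.02 × 1.69 = 10.17 m². Wetted perimeter P = b + 2y = 6.02 + 2×1.69 = 9.4 m. Hydraulic radius R = A/P = 10.17/9.4 = 1.082 m. Q_B = (1/0.015)·10.17·1.082^(2/3)·√0.00038 = 13.94 m³/s.
Q_A = 5.152 m³/s vs Q_B = 13.94 m³/s, so channel B carries more.

channel B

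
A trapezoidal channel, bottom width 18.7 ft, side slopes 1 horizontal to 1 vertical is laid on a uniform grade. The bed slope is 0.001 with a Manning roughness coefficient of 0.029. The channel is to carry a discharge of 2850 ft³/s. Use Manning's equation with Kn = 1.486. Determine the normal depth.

y_n = 13.8 ft

Manning's equation rearranged: A R^(2/3) = nQ / (1.486·√S) = 0.029 × 2850 / (1.486 × √0.001) = 1759.
Try y = 11 ft: A R^(2/3) = 1145 — short.
Try y = 17 ft: A R^(2/3) = 2643 — over.
Try y = 13.8 ft: A R^(2/3) = 1759 — ≈ 1759.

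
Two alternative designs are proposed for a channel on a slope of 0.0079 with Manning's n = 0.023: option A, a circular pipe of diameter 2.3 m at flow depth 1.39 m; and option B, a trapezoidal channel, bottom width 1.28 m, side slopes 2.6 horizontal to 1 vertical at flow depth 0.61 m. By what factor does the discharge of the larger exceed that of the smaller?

Channel A: For a circular section of diameter D = 2.3 m at depth y = 1.39 m, the central angle is θ = 2 arccos(1 − 2y/D) = 3.562 rad. Then A = (D²/8)(θ − sin θ) = 2.625 m² and P = Dθ/2 = 4.096 m. Hydraulic radius R = A/P = 2.625/4.096 = 0.6409 m. Q_A = (1/0.023)·2.625·0.6409^(2/3)·√0.0079 = 7.542 m³/s.
Channel B: With bottom width b = 1.28 m and side slope z = 2.6: A = (b + zy)y = (1.28 + 2.6×0.61)×0.61 = 1.748 m²; P = b + 2y√(1+z²) = 1.28 + 2×0.61×2.786 = 4.679 m. Hydraulic radius R = A/P = 1.748/4.679 = 0.3737 m. Q_B = (1/0.023)·1.748·0.3737^(2/3)·√0.0079 = 3.505 m³/s.
The larger discharge is 7.542 m³/s and the smaller is 3.505 m³/s; the ratio is 2.15.

2.15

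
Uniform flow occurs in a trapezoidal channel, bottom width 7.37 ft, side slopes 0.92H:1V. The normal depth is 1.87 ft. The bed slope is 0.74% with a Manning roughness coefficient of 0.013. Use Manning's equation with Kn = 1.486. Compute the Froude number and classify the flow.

With bottom width b = 7.37 ft and side slope z = 0.92: A = (b + zy)y = (7.37 + 0.92×1.87)×1.87 = 17 ft²; P = b + 2y√(1+z²) = 7.37 + 2×1.87×1.359 = 12.45 ft.
Hydraulic radius R = A/P = 17/12.45 = 1.365 ft.
V = (1.486/n) R^(2/3) √S = (1.486/0.013) × 1.365^(2/3) × √0.0074 = 12.1 ft/s. Hydraulic depth D_h = A/T = 17/10.81 = 1.572 ft.
Froude number Fr = V/√(g·D_h) = 12.1/√(32.2×1.572) = 1.7, which is greater than 1, so the flow is supercritical.

supercritical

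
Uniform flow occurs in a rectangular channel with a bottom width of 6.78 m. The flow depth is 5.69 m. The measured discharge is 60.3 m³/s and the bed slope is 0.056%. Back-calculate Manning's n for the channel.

n = 0.025

Flow area A = b·y = 6.78 × 5.69 = 38.58 m². Wetted perimeter P = b + 2y = 6.78 + 2×5.69 = 18.16 m.
Hydraulic radius R = A/P = 38.58/18.16 = 2.124 m.
Rearranging Manning's equation: n = (1/Q) A R^(2/3) S^(1/2) = (1/60.3) × 38.58 × 2.124^(2/3) × √0.00056 = 0.025.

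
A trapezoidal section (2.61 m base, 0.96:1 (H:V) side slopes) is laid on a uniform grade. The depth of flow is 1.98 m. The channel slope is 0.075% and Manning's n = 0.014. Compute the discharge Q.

With bottom width b = 2.61 m and side slope z = 0.96: A = (b + zy)y = (2.61 + 0.96×1.98)×1.98 = 8.931 m²; P = b + 2y√(1+z²) = 2.61 + 2×1.98×1.386 = 8.099 m.
Hydraulic radius R = A/P = 8.931/8.099 = 1.103 m.
Manning's equation: Q = (1/n) A R^(2/3) S^(1/2) = (1/0.014) × 8.931 × 1.103^(2/3) × 0.00075^(1/2) = 18.6 m³/s.

Q = 18.6 m³/s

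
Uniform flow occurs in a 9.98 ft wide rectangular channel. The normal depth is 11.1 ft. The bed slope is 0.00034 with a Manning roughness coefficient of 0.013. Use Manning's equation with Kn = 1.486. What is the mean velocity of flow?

Flow area A = b·y = 9.98 × 11.1 = 110.8 ft². Wetted perimeter P = b + 2y = 9.98 + 2×11.1 = 32.18 ft.
Hydraulic radius R = A/P = 110.8/32.18 = 3.442 ft.
From Manning's equation, V = (1.486/n) R^(2/3) S^(1/2) = (1.486/0.013) × 3.442^(2/3) × 0.00034^(1/2) = 4.81 ft/s.

V = 4.81 ft/s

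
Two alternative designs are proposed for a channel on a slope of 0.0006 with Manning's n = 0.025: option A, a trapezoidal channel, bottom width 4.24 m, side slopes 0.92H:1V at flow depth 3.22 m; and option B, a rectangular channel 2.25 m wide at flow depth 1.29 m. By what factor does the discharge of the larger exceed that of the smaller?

16.5

Channel A: With bottom width b = 4.24 m and side slope z = 0.92: A = (b + zy)y = (4.24 + 0.92×3.22)×3.22 = 23.19 m²; P = b + 2y√(1+z²) = 4.24 + 2×3.22×1.359 = 12.99 m. Hydraulic radius R = A/P = 23.19/12.99 = 1.785 m. Q_A = (1/0.025)·23.19·1.785^(2/3)·√0.0006 = 33.44 m³/s.
Channel B: Flow area A = b·y = 2.25 × 1.29 = 2.902 m². Wetted perimeter P = b + 2y = 2.25 + 2×1.29 = 4.83 m. Hydraulic radius R = A/P = 2.902/4.83 = 0.6009 m. Q_B = (1/0.025)·2.902·0.6009^(2/3)·√0.0006 = 2.025 m³/s.
The larger discharge is 33.44 m³/s and the smaller is 2.025 m³/s; the ratio is 16.5.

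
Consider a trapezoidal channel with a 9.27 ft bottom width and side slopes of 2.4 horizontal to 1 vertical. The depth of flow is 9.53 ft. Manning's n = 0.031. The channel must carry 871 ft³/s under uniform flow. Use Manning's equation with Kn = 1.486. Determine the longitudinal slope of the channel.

S = 0.00039

With bottom width b = 9.27 ft and side slope z = 2.4: A = (b + zy)y = (9.27 + 2.4×9.53)×9.53 = 306.3 ft²; P = b + 2y√(1+z²) = 9.27 + 2×9.53×2.6 = 58.83 ft.
Hydraulic radius R = A/P = 306.3/58.83 = 5.207 ft.
From Manning's equation, S = [nQ / (1.486 A R^(2/3))]² = [0.031 × 871 / (1.486 × 306.3 × 5.207^(2/3))]² = 0.00039.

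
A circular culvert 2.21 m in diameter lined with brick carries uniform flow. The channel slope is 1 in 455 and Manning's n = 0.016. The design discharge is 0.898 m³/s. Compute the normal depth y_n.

y_n = 0.514 m

Manning's equation rearranged: A R^(2/3) = nQ / (1·√S) = 0.016 × 0.898 / (√0.002198) = 0.3065.
Try y = 0.615 m: A R^(2/3) = 0.437 — too large.
Try y = 0.514 m: A R^(2/3) = 0.3064 — ≈ 0.3065.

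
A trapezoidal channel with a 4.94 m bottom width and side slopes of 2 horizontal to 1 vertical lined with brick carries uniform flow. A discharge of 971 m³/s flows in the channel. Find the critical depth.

y_c = 7.51 m

At critical depth, Q² T / (g A³) = 1, i.e. A³/T = Q²/g = 971²/9.81 = 96110.
At y = 8.58 m: A³/T = 173700 — over.
At y = 6.69 m: A³/T = 58080 — short.
At y = 7.51 m: A³/T = 96290 — close enough.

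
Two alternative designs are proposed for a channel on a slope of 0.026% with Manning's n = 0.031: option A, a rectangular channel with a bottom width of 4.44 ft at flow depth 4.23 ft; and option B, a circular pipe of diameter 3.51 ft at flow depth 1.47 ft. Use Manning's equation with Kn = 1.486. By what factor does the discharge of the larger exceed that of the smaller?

Channel A: Flow area A = b·y = 4.44 × 4.23 = 18.78 ft². Wetted perimeter P = b + 2y = 4.44 + 2×4.23 = 12.9 ft. Hydraulic radius R = A/P = 18.78/12.9 = 1.456 ft. Q_A = (1.486/0.031)·18.78·1.456^(2/3)·√0.00026 = 18.65 ft³/s.
Channel B: For a circular section of diameter D = 3.51 ft at depth y = 1.47 ft, the central angle is θ = 2 arccos(1 − 2y/D) = 2.815 rad. Then A = (D²/8)(θ − sin θ) = 3.842 ft² and P = Dθ/2 = 4.941 ft. Hydraulic radius R = A/P = 3.842/4.941 = 0.7776 ft. Q_B = (1.486/0.031)·3.842·0.7776^(2/3)·√0.00026 = 2.511 ft³/s.
The larger discharge is 18.65 ft³/s and the smaller is 2.511 ft³/s; the ratio is 7.43.

7.43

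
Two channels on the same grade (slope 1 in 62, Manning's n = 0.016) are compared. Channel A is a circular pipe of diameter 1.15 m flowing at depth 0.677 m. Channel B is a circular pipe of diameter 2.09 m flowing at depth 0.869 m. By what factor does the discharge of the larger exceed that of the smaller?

2.73

Channel A: For a circular section of diameter D = 1.15 m at depth y = 0.677 m, the central angle is θ = 2 arccos(1 − 2y/D) = 3.498 rad. Then A = (D²/8)(θ − sin θ) = 0.636 m² and P = Dθ/2 = 2.012 m. Hydraulic radius R = A/P = 0.636/2.012 = 0.3162 m. Q_A = (1/0.016)·0.636·0.3162^(2/3)·√0.01613 = 2.343 m³/s.
Channel B: For a circular section of diameter D = 2.09 m at depth y = 0.869 m, the central angle is θ = 2 arccos(1 − 2y/D) = 2.803 rad. Then A = (D²/8)(θ − sin θ) = 1.349 m² and P = Dθ/2 = 2.929 m. Hydraulic radius R = A/P = 1.349/2.929 = 0.4606 m. Q_B = (1/0.016)·1.349·0.4606^(2/3)·√0.01613 = 6.388 m³/s.
The larger discharge is 6.388 m³/s and the smaller is 2.343 m³/s; the ratio is 2.73.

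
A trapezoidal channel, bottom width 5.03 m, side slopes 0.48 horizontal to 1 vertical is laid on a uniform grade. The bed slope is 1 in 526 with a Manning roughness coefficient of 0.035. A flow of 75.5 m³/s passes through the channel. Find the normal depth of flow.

Manning's equation rearranged: A R^(2/3) = nQ / (1·√S) = 0.035 × 75.5 / (√0.001901) = 60.6.
Trying y = 5.63 m: A R^(2/3) = 79.86 — over.
Trying y = 3.92 m: A R^(2/3) = 42.63 — short.
Trying y = 4.81 m: A R^(2/3) = 60.58 — ≈ 60.6.

y_n = 4.81 m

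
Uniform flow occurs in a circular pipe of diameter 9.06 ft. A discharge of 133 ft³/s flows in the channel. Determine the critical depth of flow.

y_c = 2.76 ft

At critical depth, Q² T / (g A³) = 1, i.e. A³/T = Q²/g = 133²/32.2 = 549.3.
At y = 3.51 ft: A³/T = 1391 — high.
At y = 1.97 ft: A³/T = 148 — low.
At y = 2.76 ft: A³/T = 550.1 — matches.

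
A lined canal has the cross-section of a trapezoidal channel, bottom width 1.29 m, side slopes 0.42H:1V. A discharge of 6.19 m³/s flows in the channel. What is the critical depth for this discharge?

y_c = 1.16 m

At critical depth, Q² T / (g A³) = 1, i.e. A³/T = Q²/g = 6.19²/9.81 = 3.906.
Try y = 0.857 m: A³/T = 1.407 — low.
Try y = 1.26 m: A³/T = 5.128 — high.
Try y = 1.16 m: A³/T = 3.869 — ≈ 3.906.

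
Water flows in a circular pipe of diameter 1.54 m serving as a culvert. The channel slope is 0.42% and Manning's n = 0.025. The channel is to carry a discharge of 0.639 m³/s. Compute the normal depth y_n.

Manning's equation rearranged: A R^(2/3) = nQ / (1·√S) = 0.025 × 0.639 / (√0.0042) = 0.2465.
Try y = 0.431 m: A R^(2/3) = 0.1686 — too small.
Try y = 0.651 m: A R^(2/3) = 0.3672 — too large.
Try y = 0.525 m: A R^(2/3) = 0.2466 — ≈ 0.2465.

y_n = 0.525 m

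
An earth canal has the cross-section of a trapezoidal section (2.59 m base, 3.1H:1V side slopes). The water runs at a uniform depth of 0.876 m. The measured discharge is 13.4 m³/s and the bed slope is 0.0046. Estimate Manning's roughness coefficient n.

n = 0.016

With bottom width b = 2.59 m and side slope z = 3.1: A = (b + zy)y = (2.59 + 3.1×0.876)×0.876 = 4.648 m²; P = b + 2y√(1+z²) = 2.59 + 2×0.876×3.257 = 8.297 m.
Hydraulic radius R = A/P = 4.648/8.297 = 0.5602 m.
Rearranging Manning's equation: n = (1/Q) A R^(2/3) S^(1/2) = (1/13.4) × 4.648 × 0.5602^(2/3) × √0.0046 = 0.016.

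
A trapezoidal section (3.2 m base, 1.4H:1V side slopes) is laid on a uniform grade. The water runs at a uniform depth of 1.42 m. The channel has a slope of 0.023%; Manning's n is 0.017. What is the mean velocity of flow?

With bottom width b = 3.2 m and side slope z = 1.4: A = (b + zy)y = (3.2 + 1.4×1.42)×1.42 = 7.367 m²; P = b + 2y√(1+z²) = 3.2 + 2×1.42×1.72 = 8.086 m.
Hydraulic radius R = A/P = 7.367/8.086 = 0.9111 m.
From Manning's equation, V = (1/n) R^(2/3) S^(1/2) = (1/0.017) × 0.9111^(2/3) × 0.00023^(1/2) = 0.838 m/s.

V = 0.838 m/s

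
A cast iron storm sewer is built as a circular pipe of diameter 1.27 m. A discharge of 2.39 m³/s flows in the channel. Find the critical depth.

At critical depth, Q² T / (g A³) = 1, i.e. A³/T = Q²/g = 2.39²/9.81 = 0.5823.
At y = 0.618 m: A³/T = 0.1804 — short.
At y = 0.921 m: A³/T = 0.8401 — over.
At y = 0.839 m: A³/T = 0.5821 — matches.

y_c = 0.839 m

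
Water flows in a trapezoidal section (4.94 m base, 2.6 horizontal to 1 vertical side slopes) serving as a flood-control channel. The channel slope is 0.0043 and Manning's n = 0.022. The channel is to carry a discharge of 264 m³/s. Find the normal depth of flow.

y_n = 3.7 m

Manning's equation rearranged: A R^(2/3) = nQ / (1·√S) = 0.022 × 264 / (√0.0043) = 88.57.
At y = 4.17 m: A R^(2/3) = 115.9 — high.
At y = 2.56 m: A R^(2/3) = 39.69 — low.
At y = 3.7 m: A R^(2/3) = 88.57 — ≈ 88.57.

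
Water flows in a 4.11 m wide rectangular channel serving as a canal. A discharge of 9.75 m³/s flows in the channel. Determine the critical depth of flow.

For a rectangular channel, critical depth y_c = (q²/g)^(1/3) where q = Q/b = 9.75/4.11 = 2.372 m²/s.
So y_c = (2.372²/9.81)^(1/3) = 0.831 m.

y_c = 0.831 m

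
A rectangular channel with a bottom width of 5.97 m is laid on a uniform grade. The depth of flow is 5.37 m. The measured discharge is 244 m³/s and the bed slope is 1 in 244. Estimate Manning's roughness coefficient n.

n = 0.013

Flow area A = b·y = 5.97 × 5.37 = 32.06 m². Wetted perimeter P = b + 2y = 5.97 + 2×5.37 = 16.71 m.
Hydraulic radius R = A/P = 32.06/16.71 = 1.919 m.
Rearranging Manning's equation: n = (1/Q) A R^(2/3) S^(1/2) = (1/244) × 32.06 × 1.919^(2/3) × √0.004098 = 0.013.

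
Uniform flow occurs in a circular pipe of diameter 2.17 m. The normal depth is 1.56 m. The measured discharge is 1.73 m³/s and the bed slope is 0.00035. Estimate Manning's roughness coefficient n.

n = 0.023

For a circular section of diameter D = 2.17 m at depth y = 1.56 m, the central angle is θ = 2 arccos(1 − 2y/D) = 4.048 rad. Then A = (D²/8)(θ − sin θ) = 2.846 m² and P = Dθ/2 = 4.392 m.
Hydraulic radius R = A/P = 2.846/4.392 = 0.648 m.
Rearranging Manning's equation: n = (1/Q) A R^(2/3) S^(1/2) = (1/1.73) × 2.846 × 0.648^(2/3) × √0.00035 = 0.023.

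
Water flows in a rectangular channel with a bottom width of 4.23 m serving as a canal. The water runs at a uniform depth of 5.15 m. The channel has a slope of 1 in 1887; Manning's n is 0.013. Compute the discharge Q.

Q = 50.5 m³/s

Flow area A = b·y = 4.23 × 5.15 = 21.78 m². Wetted perimeter P = b + 2y = 4.23 + 2×5.15 = 14.53 m.
Hydraulic radius R = A/P = 21.78/14.53 = 1.499 m.
Manning's equation: Q = (1/n) A R^(2/3) S^(1/2) = (1/0.013) × 21.78 × 1.499^(2/3) × 0.0005299^(1/2) = 50.5 m³/s.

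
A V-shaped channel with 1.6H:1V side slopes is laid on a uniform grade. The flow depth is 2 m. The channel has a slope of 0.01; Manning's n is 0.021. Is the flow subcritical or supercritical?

For a triangular section with side slope z = 1.6: A = zy² = 1.6×2² = 6.4 m²; P = 2y√(1+z²) = 2×2×1.887 = 7.547 m.
Hydraulic radius R = A/P = 6.4/7.547 = 0.848 m.
V = (1/n) R^(2/3) √S = (1/0.021) × 0.848^(2/3) × √0.01 = 4.266 m/s. Hydraulic depth D_h = A/T = 6.4/6.4 = 1 m.
Froude number Fr = V/√(g·D_h) = 4.266/√(9.81×1) = 1.36, which is greater than 1, so the flow is supercritical.

supercritical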